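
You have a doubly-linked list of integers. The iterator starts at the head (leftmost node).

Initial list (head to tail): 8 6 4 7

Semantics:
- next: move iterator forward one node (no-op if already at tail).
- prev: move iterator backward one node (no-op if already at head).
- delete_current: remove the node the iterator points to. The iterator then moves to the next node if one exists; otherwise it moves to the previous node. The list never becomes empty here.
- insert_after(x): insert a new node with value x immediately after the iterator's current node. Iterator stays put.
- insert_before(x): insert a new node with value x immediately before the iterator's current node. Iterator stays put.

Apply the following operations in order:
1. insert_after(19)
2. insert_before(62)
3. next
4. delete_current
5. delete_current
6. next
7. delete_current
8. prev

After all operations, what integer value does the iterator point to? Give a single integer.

After 1 (insert_after(19)): list=[8, 19, 6, 4, 7] cursor@8
After 2 (insert_before(62)): list=[62, 8, 19, 6, 4, 7] cursor@8
After 3 (next): list=[62, 8, 19, 6, 4, 7] cursor@19
After 4 (delete_current): list=[62, 8, 6, 4, 7] cursor@6
After 5 (delete_current): list=[62, 8, 4, 7] cursor@4
After 6 (next): list=[62, 8, 4, 7] cursor@7
After 7 (delete_current): list=[62, 8, 4] cursor@4
After 8 (prev): list=[62, 8, 4] cursor@8

Answer: 8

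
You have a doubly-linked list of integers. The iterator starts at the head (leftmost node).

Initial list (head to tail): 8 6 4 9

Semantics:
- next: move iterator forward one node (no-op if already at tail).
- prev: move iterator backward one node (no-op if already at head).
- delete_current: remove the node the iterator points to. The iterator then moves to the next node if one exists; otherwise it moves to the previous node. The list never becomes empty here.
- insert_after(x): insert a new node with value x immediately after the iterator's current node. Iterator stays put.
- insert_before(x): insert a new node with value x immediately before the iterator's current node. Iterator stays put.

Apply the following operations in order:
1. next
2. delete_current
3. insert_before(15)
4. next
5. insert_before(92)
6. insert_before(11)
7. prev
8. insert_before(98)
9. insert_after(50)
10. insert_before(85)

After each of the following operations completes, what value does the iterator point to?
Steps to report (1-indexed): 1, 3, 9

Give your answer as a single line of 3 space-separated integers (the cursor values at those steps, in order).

After 1 (next): list=[8, 6, 4, 9] cursor@6
After 2 (delete_current): list=[8, 4, 9] cursor@4
After 3 (insert_before(15)): list=[8, 15, 4, 9] cursor@4
After 4 (next): list=[8, 15, 4, 9] cursor@9
After 5 (insert_before(92)): list=[8, 15, 4, 92, 9] cursor@9
After 6 (insert_before(11)): list=[8, 15, 4, 92, 11, 9] cursor@9
After 7 (prev): list=[8, 15, 4, 92, 11, 9] cursor@11
After 8 (insert_before(98)): list=[8, 15, 4, 92, 98, 11, 9] cursor@11
After 9 (insert_after(50)): list=[8, 15, 4, 92, 98, 11, 50, 9] cursor@11
After 10 (insert_before(85)): list=[8, 15, 4, 92, 98, 85, 11, 50, 9] cursor@11

Answer: 6 4 11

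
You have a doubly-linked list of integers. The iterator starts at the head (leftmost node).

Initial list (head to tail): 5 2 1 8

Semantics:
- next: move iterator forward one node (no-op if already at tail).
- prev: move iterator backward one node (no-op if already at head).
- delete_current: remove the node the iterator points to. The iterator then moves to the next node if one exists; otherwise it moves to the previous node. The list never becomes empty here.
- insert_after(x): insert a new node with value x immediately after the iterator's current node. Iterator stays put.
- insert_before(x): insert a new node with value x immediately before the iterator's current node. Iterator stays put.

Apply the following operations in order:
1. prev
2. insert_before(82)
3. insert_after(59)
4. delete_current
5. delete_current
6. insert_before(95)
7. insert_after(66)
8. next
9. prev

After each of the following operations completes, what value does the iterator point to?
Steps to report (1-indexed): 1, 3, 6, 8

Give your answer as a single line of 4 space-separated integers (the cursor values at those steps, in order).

After 1 (prev): list=[5, 2, 1, 8] cursor@5
After 2 (insert_before(82)): list=[82, 5, 2, 1, 8] cursor@5
After 3 (insert_after(59)): list=[82, 5, 59, 2, 1, 8] cursor@5
After 4 (delete_current): list=[82, 59, 2, 1, 8] cursor@59
After 5 (delete_current): list=[82, 2, 1, 8] cursor@2
After 6 (insert_before(95)): list=[82, 95, 2, 1, 8] cursor@2
After 7 (insert_after(66)): list=[82, 95, 2, 66, 1, 8] cursor@2
After 8 (next): list=[82, 95, 2, 66, 1, 8] cursor@66
After 9 (prev): list=[82, 95, 2, 66, 1, 8] cursor@2

Answer: 5 5 2 66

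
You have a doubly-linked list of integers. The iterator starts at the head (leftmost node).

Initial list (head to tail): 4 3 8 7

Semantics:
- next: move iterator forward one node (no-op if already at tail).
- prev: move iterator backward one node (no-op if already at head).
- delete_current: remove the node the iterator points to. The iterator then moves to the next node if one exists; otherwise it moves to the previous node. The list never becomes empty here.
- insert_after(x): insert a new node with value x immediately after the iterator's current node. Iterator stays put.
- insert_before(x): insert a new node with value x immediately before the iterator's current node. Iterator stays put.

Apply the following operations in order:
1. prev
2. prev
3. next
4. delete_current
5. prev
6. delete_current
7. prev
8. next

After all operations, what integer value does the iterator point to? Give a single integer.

After 1 (prev): list=[4, 3, 8, 7] cursor@4
After 2 (prev): list=[4, 3, 8, 7] cursor@4
After 3 (next): list=[4, 3, 8, 7] cursor@3
After 4 (delete_current): list=[4, 8, 7] cursor@8
After 5 (prev): list=[4, 8, 7] cursor@4
After 6 (delete_current): list=[8, 7] cursor@8
After 7 (prev): list=[8, 7] cursor@8
After 8 (next): list=[8, 7] cursor@7

Answer: 7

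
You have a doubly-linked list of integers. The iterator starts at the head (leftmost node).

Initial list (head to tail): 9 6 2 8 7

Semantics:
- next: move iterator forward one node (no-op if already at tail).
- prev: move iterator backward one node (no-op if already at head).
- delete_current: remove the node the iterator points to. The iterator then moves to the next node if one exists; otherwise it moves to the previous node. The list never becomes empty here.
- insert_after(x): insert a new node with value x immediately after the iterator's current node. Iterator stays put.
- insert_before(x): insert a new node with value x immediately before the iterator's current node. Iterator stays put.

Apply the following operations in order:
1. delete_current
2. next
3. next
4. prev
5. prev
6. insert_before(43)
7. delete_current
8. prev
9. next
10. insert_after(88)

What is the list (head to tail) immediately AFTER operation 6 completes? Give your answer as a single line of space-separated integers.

Answer: 43 6 2 8 7

Derivation:
After 1 (delete_current): list=[6, 2, 8, 7] cursor@6
After 2 (next): list=[6, 2, 8, 7] cursor@2
After 3 (next): list=[6, 2, 8, 7] cursor@8
After 4 (prev): list=[6, 2, 8, 7] cursor@2
After 5 (prev): list=[6, 2, 8, 7] cursor@6
After 6 (insert_before(43)): list=[43, 6, 2, 8, 7] cursor@6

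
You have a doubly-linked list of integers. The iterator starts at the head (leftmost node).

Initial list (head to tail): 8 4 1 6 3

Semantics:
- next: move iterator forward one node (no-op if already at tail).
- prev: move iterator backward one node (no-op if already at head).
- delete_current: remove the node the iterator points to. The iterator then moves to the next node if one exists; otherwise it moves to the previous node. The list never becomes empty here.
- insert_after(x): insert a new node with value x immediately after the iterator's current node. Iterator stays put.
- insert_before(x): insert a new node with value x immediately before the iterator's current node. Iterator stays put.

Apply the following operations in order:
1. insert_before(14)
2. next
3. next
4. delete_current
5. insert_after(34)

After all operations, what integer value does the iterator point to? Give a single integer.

Answer: 6

Derivation:
After 1 (insert_before(14)): list=[14, 8, 4, 1, 6, 3] cursor@8
After 2 (next): list=[14, 8, 4, 1, 6, 3] cursor@4
After 3 (next): list=[14, 8, 4, 1, 6, 3] cursor@1
After 4 (delete_current): list=[14, 8, 4, 6, 3] cursor@6
After 5 (insert_after(34)): list=[14, 8, 4, 6, 34, 3] cursor@6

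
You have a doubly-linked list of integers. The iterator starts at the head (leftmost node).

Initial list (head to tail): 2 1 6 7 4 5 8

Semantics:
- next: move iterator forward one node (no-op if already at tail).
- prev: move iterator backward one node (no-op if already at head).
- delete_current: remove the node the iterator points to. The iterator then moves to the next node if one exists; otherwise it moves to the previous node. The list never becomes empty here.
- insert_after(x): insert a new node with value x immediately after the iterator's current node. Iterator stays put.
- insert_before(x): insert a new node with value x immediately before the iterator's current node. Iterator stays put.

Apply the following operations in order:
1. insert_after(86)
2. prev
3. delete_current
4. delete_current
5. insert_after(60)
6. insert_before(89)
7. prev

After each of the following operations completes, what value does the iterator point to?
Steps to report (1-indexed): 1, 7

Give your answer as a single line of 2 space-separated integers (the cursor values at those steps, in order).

Answer: 2 89

Derivation:
After 1 (insert_after(86)): list=[2, 86, 1, 6, 7, 4, 5, 8] cursor@2
After 2 (prev): list=[2, 86, 1, 6, 7, 4, 5, 8] cursor@2
After 3 (delete_current): list=[86, 1, 6, 7, 4, 5, 8] cursor@86
After 4 (delete_current): list=[1, 6, 7, 4, 5, 8] cursor@1
After 5 (insert_after(60)): list=[1, 60, 6, 7, 4, 5, 8] cursor@1
After 6 (insert_before(89)): list=[89, 1, 60, 6, 7, 4, 5, 8] cursor@1
After 7 (prev): list=[89, 1, 60, 6, 7, 4, 5, 8] cursor@89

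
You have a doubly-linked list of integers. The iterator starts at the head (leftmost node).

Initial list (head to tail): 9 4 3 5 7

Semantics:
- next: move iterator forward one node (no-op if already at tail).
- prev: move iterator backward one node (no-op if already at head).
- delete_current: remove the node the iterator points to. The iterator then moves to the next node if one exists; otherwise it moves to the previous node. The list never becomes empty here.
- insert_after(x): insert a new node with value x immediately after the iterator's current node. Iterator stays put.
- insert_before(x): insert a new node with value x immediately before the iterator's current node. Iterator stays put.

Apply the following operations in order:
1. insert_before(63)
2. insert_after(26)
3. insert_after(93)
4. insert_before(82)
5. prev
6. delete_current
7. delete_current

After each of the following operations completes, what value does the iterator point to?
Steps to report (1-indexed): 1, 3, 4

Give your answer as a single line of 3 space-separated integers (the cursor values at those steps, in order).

Answer: 9 9 9

Derivation:
After 1 (insert_before(63)): list=[63, 9, 4, 3, 5, 7] cursor@9
After 2 (insert_after(26)): list=[63, 9, 26, 4, 3, 5, 7] cursor@9
After 3 (insert_after(93)): list=[63, 9, 93, 26, 4, 3, 5, 7] cursor@9
After 4 (insert_before(82)): list=[63, 82, 9, 93, 26, 4, 3, 5, 7] cursor@9
After 5 (prev): list=[63, 82, 9, 93, 26, 4, 3, 5, 7] cursor@82
After 6 (delete_current): list=[63, 9, 93, 26, 4, 3, 5, 7] cursor@9
After 7 (delete_current): list=[63, 93, 26, 4, 3, 5, 7] cursor@93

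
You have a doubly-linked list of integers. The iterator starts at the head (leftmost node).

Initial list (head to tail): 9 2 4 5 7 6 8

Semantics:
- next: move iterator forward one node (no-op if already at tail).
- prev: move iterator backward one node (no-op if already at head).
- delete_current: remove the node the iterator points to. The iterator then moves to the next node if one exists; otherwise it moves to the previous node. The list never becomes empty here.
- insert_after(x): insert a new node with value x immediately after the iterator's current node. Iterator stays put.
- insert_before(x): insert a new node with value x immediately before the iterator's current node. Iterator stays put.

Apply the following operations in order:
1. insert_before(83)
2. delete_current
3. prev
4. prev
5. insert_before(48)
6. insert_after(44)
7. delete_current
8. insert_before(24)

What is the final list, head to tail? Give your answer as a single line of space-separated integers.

After 1 (insert_before(83)): list=[83, 9, 2, 4, 5, 7, 6, 8] cursor@9
After 2 (delete_current): list=[83, 2, 4, 5, 7, 6, 8] cursor@2
After 3 (prev): list=[83, 2, 4, 5, 7, 6, 8] cursor@83
After 4 (prev): list=[83, 2, 4, 5, 7, 6, 8] cursor@83
After 5 (insert_before(48)): list=[48, 83, 2, 4, 5, 7, 6, 8] cursor@83
After 6 (insert_after(44)): list=[48, 83, 44, 2, 4, 5, 7, 6, 8] cursor@83
After 7 (delete_current): list=[48, 44, 2, 4, 5, 7, 6, 8] cursor@44
After 8 (insert_before(24)): list=[48, 24, 44, 2, 4, 5, 7, 6, 8] cursor@44

Answer: 48 24 44 2 4 5 7 6 8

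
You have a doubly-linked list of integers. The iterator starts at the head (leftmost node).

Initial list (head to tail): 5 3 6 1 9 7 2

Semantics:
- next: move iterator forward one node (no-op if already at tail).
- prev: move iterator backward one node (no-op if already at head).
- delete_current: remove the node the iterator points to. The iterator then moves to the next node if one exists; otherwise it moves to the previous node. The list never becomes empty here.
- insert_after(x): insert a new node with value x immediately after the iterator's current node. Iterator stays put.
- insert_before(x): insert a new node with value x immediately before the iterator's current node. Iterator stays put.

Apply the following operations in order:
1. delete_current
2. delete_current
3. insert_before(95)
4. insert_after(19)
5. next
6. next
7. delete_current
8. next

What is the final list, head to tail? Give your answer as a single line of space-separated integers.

Answer: 95 6 19 9 7 2

Derivation:
After 1 (delete_current): list=[3, 6, 1, 9, 7, 2] cursor@3
After 2 (delete_current): list=[6, 1, 9, 7, 2] cursor@6
After 3 (insert_before(95)): list=[95, 6, 1, 9, 7, 2] cursor@6
After 4 (insert_after(19)): list=[95, 6, 19, 1, 9, 7, 2] cursor@6
After 5 (next): list=[95, 6, 19, 1, 9, 7, 2] cursor@19
After 6 (next): list=[95, 6, 19, 1, 9, 7, 2] cursor@1
After 7 (delete_current): list=[95, 6, 19, 9, 7, 2] cursor@9
After 8 (next): list=[95, 6, 19, 9, 7, 2] cursor@7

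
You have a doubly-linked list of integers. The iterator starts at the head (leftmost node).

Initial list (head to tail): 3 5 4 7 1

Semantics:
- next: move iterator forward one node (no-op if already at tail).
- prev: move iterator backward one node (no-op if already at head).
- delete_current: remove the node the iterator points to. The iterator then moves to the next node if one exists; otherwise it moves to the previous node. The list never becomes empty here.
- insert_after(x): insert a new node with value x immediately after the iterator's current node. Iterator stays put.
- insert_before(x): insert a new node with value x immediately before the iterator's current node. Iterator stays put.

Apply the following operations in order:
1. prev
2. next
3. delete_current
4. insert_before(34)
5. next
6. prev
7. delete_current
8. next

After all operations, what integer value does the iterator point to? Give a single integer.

Answer: 1

Derivation:
After 1 (prev): list=[3, 5, 4, 7, 1] cursor@3
After 2 (next): list=[3, 5, 4, 7, 1] cursor@5
After 3 (delete_current): list=[3, 4, 7, 1] cursor@4
After 4 (insert_before(34)): list=[3, 34, 4, 7, 1] cursor@4
After 5 (next): list=[3, 34, 4, 7, 1] cursor@7
After 6 (prev): list=[3, 34, 4, 7, 1] cursor@4
After 7 (delete_current): list=[3, 34, 7, 1] cursor@7
After 8 (next): list=[3, 34, 7, 1] cursor@1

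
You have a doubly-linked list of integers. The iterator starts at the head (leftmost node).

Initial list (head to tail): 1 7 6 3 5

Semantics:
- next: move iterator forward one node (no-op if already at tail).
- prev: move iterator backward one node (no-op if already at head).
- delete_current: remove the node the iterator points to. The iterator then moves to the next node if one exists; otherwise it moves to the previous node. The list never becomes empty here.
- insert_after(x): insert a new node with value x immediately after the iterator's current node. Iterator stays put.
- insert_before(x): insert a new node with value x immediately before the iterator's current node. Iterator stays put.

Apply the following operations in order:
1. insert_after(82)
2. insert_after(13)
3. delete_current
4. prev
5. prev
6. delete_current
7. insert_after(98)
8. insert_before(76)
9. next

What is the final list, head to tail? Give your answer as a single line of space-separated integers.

After 1 (insert_after(82)): list=[1, 82, 7, 6, 3, 5] cursor@1
After 2 (insert_after(13)): list=[1, 13, 82, 7, 6, 3, 5] cursor@1
After 3 (delete_current): list=[13, 82, 7, 6, 3, 5] cursor@13
After 4 (prev): list=[13, 82, 7, 6, 3, 5] cursor@13
After 5 (prev): list=[13, 82, 7, 6, 3, 5] cursor@13
After 6 (delete_current): list=[82, 7, 6, 3, 5] cursor@82
After 7 (insert_after(98)): list=[82, 98, 7, 6, 3, 5] cursor@82
After 8 (insert_before(76)): list=[76, 82, 98, 7, 6, 3, 5] cursor@82
After 9 (next): list=[76, 82, 98, 7, 6, 3, 5] cursor@98

Answer: 76 82 98 7 6 3 5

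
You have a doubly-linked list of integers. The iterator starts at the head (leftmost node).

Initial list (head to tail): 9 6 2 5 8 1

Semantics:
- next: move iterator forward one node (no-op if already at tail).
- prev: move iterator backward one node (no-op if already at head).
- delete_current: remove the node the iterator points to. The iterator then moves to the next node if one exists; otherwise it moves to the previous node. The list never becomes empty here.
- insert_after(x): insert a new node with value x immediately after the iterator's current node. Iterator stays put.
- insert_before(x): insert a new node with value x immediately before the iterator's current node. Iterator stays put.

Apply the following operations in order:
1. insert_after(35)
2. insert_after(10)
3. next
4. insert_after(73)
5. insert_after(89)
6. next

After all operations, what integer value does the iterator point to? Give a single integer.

After 1 (insert_after(35)): list=[9, 35, 6, 2, 5, 8, 1] cursor@9
After 2 (insert_after(10)): list=[9, 10, 35, 6, 2, 5, 8, 1] cursor@9
After 3 (next): list=[9, 10, 35, 6, 2, 5, 8, 1] cursor@10
After 4 (insert_after(73)): list=[9, 10, 73, 35, 6, 2, 5, 8, 1] cursor@10
After 5 (insert_after(89)): list=[9, 10, 89, 73, 35, 6, 2, 5, 8, 1] cursor@10
After 6 (next): list=[9, 10, 89, 73, 35, 6, 2, 5, 8, 1] cursor@89

Answer: 89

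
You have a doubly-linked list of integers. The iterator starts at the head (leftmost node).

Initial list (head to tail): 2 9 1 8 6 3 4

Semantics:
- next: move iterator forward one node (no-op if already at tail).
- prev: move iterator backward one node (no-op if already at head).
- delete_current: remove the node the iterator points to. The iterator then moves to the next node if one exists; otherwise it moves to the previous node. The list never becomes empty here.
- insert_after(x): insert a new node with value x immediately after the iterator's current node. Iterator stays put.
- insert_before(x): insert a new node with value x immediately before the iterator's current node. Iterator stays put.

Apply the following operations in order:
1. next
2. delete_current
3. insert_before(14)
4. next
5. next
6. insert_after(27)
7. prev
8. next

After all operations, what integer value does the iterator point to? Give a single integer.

After 1 (next): list=[2, 9, 1, 8, 6, 3, 4] cursor@9
After 2 (delete_current): list=[2, 1, 8, 6, 3, 4] cursor@1
After 3 (insert_before(14)): list=[2, 14, 1, 8, 6, 3, 4] cursor@1
After 4 (next): list=[2, 14, 1, 8, 6, 3, 4] cursor@8
After 5 (next): list=[2, 14, 1, 8, 6, 3, 4] cursor@6
After 6 (insert_after(27)): list=[2, 14, 1, 8, 6, 27, 3, 4] cursor@6
After 7 (prev): list=[2, 14, 1, 8, 6, 27, 3, 4] cursor@8
After 8 (next): list=[2, 14, 1, 8, 6, 27, 3, 4] cursor@6

Answer: 6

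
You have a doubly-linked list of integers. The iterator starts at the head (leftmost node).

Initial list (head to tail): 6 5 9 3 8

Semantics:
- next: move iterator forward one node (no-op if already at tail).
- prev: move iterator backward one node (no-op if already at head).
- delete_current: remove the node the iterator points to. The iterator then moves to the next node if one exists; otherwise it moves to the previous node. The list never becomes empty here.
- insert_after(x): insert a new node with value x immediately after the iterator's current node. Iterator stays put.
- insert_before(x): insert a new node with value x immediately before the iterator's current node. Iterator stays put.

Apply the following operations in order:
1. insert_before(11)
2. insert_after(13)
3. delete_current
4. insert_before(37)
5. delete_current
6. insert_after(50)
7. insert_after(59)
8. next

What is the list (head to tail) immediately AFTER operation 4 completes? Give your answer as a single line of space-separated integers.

After 1 (insert_before(11)): list=[11, 6, 5, 9, 3, 8] cursor@6
After 2 (insert_after(13)): list=[11, 6, 13, 5, 9, 3, 8] cursor@6
After 3 (delete_current): list=[11, 13, 5, 9, 3, 8] cursor@13
After 4 (insert_before(37)): list=[11, 37, 13, 5, 9, 3, 8] cursor@13

Answer: 11 37 13 5 9 3 8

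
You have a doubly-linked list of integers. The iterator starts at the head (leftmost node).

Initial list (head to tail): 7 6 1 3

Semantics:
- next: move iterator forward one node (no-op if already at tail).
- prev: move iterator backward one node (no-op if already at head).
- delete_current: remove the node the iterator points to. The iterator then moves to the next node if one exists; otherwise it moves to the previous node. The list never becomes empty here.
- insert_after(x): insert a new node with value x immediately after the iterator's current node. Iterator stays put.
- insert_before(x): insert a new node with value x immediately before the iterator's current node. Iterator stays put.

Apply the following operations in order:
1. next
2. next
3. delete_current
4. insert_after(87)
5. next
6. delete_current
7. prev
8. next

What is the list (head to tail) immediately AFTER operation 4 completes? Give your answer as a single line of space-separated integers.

Answer: 7 6 3 87

Derivation:
After 1 (next): list=[7, 6, 1, 3] cursor@6
After 2 (next): list=[7, 6, 1, 3] cursor@1
After 3 (delete_current): list=[7, 6, 3] cursor@3
After 4 (insert_after(87)): list=[7, 6, 3, 87] cursor@3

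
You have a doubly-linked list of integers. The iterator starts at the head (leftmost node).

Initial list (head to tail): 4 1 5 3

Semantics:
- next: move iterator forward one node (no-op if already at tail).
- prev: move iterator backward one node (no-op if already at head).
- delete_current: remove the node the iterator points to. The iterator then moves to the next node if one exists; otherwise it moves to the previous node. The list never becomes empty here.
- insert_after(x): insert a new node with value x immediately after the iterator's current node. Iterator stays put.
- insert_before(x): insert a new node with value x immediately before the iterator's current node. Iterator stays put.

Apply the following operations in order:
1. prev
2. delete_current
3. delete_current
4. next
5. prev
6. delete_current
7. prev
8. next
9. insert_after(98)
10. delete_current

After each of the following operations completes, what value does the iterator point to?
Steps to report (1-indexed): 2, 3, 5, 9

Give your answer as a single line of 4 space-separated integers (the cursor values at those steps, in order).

Answer: 1 5 5 3

Derivation:
After 1 (prev): list=[4, 1, 5, 3] cursor@4
After 2 (delete_current): list=[1, 5, 3] cursor@1
After 3 (delete_current): list=[5, 3] cursor@5
After 4 (next): list=[5, 3] cursor@3
After 5 (prev): list=[5, 3] cursor@5
After 6 (delete_current): list=[3] cursor@3
After 7 (prev): list=[3] cursor@3
After 8 (next): list=[3] cursor@3
After 9 (insert_after(98)): list=[3, 98] cursor@3
After 10 (delete_current): list=[98] cursor@98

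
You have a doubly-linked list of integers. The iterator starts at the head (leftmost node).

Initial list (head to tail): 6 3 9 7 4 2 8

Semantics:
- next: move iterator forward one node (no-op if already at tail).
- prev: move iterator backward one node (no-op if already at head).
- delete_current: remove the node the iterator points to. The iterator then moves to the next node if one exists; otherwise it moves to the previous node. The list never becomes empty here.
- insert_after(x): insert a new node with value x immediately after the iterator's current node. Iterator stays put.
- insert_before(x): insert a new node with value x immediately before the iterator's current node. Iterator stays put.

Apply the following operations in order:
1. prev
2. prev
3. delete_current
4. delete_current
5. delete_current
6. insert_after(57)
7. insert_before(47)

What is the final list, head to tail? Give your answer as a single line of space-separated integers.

Answer: 47 7 57 4 2 8

Derivation:
After 1 (prev): list=[6, 3, 9, 7, 4, 2, 8] cursor@6
After 2 (prev): list=[6, 3, 9, 7, 4, 2, 8] cursor@6
After 3 (delete_current): list=[3, 9, 7, 4, 2, 8] cursor@3
After 4 (delete_current): list=[9, 7, 4, 2, 8] cursor@9
After 5 (delete_current): list=[7, 4, 2, 8] cursor@7
After 6 (insert_after(57)): list=[7, 57, 4, 2, 8] cursor@7
After 7 (insert_before(47)): list=[47, 7, 57, 4, 2, 8] cursor@7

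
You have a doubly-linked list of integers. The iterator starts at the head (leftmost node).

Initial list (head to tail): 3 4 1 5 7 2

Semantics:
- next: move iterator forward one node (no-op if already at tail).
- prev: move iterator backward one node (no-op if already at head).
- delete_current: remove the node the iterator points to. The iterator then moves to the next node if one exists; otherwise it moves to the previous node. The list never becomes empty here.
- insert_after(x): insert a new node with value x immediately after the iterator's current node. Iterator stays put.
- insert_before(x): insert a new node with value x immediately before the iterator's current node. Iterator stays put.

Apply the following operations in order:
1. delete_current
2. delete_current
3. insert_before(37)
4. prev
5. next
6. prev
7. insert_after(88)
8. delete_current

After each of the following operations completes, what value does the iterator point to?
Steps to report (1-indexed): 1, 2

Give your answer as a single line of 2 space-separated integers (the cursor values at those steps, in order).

Answer: 4 1

Derivation:
After 1 (delete_current): list=[4, 1, 5, 7, 2] cursor@4
After 2 (delete_current): list=[1, 5, 7, 2] cursor@1
After 3 (insert_before(37)): list=[37, 1, 5, 7, 2] cursor@1
After 4 (prev): list=[37, 1, 5, 7, 2] cursor@37
After 5 (next): list=[37, 1, 5, 7, 2] cursor@1
After 6 (prev): list=[37, 1, 5, 7, 2] cursor@37
After 7 (insert_after(88)): list=[37, 88, 1, 5, 7, 2] cursor@37
After 8 (delete_current): list=[88, 1, 5, 7, 2] cursor@88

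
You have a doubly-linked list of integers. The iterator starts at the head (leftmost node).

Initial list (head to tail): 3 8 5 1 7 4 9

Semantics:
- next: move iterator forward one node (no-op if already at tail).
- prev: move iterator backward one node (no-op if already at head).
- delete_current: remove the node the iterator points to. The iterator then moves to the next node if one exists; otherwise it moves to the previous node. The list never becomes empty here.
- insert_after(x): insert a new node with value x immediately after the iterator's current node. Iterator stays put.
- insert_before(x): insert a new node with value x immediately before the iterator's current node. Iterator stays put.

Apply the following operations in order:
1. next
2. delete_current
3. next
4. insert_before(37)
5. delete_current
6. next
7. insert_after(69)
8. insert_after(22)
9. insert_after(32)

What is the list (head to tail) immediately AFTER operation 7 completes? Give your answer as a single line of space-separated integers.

Answer: 3 5 37 7 4 69 9

Derivation:
After 1 (next): list=[3, 8, 5, 1, 7, 4, 9] cursor@8
After 2 (delete_current): list=[3, 5, 1, 7, 4, 9] cursor@5
After 3 (next): list=[3, 5, 1, 7, 4, 9] cursor@1
After 4 (insert_before(37)): list=[3, 5, 37, 1, 7, 4, 9] cursor@1
After 5 (delete_current): list=[3, 5, 37, 7, 4, 9] cursor@7
After 6 (next): list=[3, 5, 37, 7, 4, 9] cursor@4
After 7 (insert_after(69)): list=[3, 5, 37, 7, 4, 69, 9] cursor@4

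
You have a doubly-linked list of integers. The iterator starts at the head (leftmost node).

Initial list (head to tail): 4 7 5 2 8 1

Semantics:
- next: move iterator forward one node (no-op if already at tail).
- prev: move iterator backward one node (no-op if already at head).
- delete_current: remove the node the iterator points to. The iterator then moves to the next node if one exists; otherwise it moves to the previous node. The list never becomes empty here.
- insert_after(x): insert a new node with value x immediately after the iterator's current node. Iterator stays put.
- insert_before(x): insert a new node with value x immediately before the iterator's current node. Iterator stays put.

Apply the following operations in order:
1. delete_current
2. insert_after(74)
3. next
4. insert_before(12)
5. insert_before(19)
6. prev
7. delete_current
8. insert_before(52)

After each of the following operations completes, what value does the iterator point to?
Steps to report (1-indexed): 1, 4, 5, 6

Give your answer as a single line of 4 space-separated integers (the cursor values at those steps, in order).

Answer: 7 74 74 19

Derivation:
After 1 (delete_current): list=[7, 5, 2, 8, 1] cursor@7
After 2 (insert_after(74)): list=[7, 74, 5, 2, 8, 1] cursor@7
After 3 (next): list=[7, 74, 5, 2, 8, 1] cursor@74
After 4 (insert_before(12)): list=[7, 12, 74, 5, 2, 8, 1] cursor@74
After 5 (insert_before(19)): list=[7, 12, 19, 74, 5, 2, 8, 1] cursor@74
After 6 (prev): list=[7, 12, 19, 74, 5, 2, 8, 1] cursor@19
After 7 (delete_current): list=[7, 12, 74, 5, 2, 8, 1] cursor@74
After 8 (insert_before(52)): list=[7, 12, 52, 74, 5, 2, 8, 1] cursor@74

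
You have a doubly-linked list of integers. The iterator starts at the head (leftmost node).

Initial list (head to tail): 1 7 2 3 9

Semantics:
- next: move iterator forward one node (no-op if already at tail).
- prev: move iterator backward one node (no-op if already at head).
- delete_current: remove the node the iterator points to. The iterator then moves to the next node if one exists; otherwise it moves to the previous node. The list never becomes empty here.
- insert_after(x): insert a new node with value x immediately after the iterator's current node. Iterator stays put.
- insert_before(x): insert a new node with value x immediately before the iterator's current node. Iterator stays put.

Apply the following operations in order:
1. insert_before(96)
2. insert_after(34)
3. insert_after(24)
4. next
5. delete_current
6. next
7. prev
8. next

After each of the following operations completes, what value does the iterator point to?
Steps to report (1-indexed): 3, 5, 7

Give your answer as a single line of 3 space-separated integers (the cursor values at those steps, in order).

After 1 (insert_before(96)): list=[96, 1, 7, 2, 3, 9] cursor@1
After 2 (insert_after(34)): list=[96, 1, 34, 7, 2, 3, 9] cursor@1
After 3 (insert_after(24)): list=[96, 1, 24, 34, 7, 2, 3, 9] cursor@1
After 4 (next): list=[96, 1, 24, 34, 7, 2, 3, 9] cursor@24
After 5 (delete_current): list=[96, 1, 34, 7, 2, 3, 9] cursor@34
After 6 (next): list=[96, 1, 34, 7, 2, 3, 9] cursor@7
After 7 (prev): list=[96, 1, 34, 7, 2, 3, 9] cursor@34
After 8 (next): list=[96, 1, 34, 7, 2, 3, 9] cursor@7

Answer: 1 34 34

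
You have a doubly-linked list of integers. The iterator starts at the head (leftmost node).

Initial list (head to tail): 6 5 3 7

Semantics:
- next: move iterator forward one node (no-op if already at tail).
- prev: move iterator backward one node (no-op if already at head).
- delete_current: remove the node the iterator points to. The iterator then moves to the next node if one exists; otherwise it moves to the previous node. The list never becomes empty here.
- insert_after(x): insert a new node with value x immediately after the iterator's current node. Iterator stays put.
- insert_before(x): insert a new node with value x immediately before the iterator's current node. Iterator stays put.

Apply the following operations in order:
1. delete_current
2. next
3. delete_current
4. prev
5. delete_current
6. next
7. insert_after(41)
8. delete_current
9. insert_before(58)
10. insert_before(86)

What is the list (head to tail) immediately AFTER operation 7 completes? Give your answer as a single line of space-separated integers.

After 1 (delete_current): list=[5, 3, 7] cursor@5
After 2 (next): list=[5, 3, 7] cursor@3
After 3 (delete_current): list=[5, 7] cursor@7
After 4 (prev): list=[5, 7] cursor@5
After 5 (delete_current): list=[7] cursor@7
After 6 (next): list=[7] cursor@7
After 7 (insert_after(41)): list=[7, 41] cursor@7

Answer: 7 41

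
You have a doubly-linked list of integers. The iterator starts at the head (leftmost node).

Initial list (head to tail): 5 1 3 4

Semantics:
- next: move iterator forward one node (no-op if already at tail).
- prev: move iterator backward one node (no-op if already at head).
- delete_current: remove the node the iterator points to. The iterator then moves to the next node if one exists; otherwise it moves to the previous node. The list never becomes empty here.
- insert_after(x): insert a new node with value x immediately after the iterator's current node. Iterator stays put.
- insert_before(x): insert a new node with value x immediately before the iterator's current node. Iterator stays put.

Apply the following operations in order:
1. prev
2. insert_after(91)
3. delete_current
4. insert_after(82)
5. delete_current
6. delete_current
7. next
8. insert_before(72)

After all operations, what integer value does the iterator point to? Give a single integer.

Answer: 3

Derivation:
After 1 (prev): list=[5, 1, 3, 4] cursor@5
After 2 (insert_after(91)): list=[5, 91, 1, 3, 4] cursor@5
After 3 (delete_current): list=[91, 1, 3, 4] cursor@91
After 4 (insert_after(82)): list=[91, 82, 1, 3, 4] cursor@91
After 5 (delete_current): list=[82, 1, 3, 4] cursor@82
After 6 (delete_current): list=[1, 3, 4] cursor@1
After 7 (next): list=[1, 3, 4] cursor@3
After 8 (insert_before(72)): list=[1, 72, 3, 4] cursor@3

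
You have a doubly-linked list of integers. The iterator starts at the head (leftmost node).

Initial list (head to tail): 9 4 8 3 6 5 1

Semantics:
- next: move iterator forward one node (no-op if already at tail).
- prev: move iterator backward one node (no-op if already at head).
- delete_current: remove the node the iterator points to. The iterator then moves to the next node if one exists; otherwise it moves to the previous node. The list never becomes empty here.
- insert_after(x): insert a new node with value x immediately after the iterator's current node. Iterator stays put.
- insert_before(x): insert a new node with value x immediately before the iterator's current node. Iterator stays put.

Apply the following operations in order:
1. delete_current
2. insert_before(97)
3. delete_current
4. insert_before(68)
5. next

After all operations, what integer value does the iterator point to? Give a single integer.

After 1 (delete_current): list=[4, 8, 3, 6, 5, 1] cursor@4
After 2 (insert_before(97)): list=[97, 4, 8, 3, 6, 5, 1] cursor@4
After 3 (delete_current): list=[97, 8, 3, 6, 5, 1] cursor@8
After 4 (insert_before(68)): list=[97, 68, 8, 3, 6, 5, 1] cursor@8
After 5 (next): list=[97, 68, 8, 3, 6, 5, 1] cursor@3

Answer: 3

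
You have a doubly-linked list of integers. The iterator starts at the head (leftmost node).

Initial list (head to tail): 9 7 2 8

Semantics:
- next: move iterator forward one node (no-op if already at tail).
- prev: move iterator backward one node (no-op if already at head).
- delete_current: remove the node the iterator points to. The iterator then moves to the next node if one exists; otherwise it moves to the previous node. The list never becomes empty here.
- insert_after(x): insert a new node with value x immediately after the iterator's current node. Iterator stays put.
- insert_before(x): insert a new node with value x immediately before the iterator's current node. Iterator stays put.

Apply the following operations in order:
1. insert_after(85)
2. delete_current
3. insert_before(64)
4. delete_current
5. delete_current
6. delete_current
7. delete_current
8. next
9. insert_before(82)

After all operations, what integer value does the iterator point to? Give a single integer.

After 1 (insert_after(85)): list=[9, 85, 7, 2, 8] cursor@9
After 2 (delete_current): list=[85, 7, 2, 8] cursor@85
After 3 (insert_before(64)): list=[64, 85, 7, 2, 8] cursor@85
After 4 (delete_current): list=[64, 7, 2, 8] cursor@7
After 5 (delete_current): list=[64, 2, 8] cursor@2
After 6 (delete_current): list=[64, 8] cursor@8
After 7 (delete_current): list=[64] cursor@64
After 8 (next): list=[64] cursor@64
After 9 (insert_before(82)): list=[82, 64] cursor@64

Answer: 64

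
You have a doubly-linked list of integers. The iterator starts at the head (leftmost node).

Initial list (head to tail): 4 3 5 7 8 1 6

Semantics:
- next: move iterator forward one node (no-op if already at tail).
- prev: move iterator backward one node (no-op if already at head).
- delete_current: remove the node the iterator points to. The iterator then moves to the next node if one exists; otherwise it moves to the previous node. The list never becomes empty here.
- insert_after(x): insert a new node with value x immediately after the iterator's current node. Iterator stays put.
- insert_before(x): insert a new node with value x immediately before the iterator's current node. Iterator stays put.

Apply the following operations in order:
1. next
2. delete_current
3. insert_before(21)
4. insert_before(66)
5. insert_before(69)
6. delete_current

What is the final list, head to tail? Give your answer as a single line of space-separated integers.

Answer: 4 21 66 69 7 8 1 6

Derivation:
After 1 (next): list=[4, 3, 5, 7, 8, 1, 6] cursor@3
After 2 (delete_current): list=[4, 5, 7, 8, 1, 6] cursor@5
After 3 (insert_before(21)): list=[4, 21, 5, 7, 8, 1, 6] cursor@5
After 4 (insert_before(66)): list=[4, 21, 66, 5, 7, 8, 1, 6] cursor@5
After 5 (insert_before(69)): list=[4, 21, 66, 69, 5, 7, 8, 1, 6] cursor@5
After 6 (delete_current): list=[4, 21, 66, 69, 7, 8, 1, 6] cursor@7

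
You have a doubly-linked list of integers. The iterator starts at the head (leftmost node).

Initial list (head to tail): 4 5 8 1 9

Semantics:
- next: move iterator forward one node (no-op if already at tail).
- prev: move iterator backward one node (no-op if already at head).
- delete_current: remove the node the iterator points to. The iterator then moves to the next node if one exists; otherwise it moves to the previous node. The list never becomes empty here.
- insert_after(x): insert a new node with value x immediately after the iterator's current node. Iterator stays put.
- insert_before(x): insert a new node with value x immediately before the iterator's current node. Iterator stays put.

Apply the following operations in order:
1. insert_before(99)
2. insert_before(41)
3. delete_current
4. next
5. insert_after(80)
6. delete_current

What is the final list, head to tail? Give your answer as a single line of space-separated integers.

Answer: 99 41 5 80 1 9

Derivation:
After 1 (insert_before(99)): list=[99, 4, 5, 8, 1, 9] cursor@4
After 2 (insert_before(41)): list=[99, 41, 4, 5, 8, 1, 9] cursor@4
After 3 (delete_current): list=[99, 41, 5, 8, 1, 9] cursor@5
After 4 (next): list=[99, 41, 5, 8, 1, 9] cursor@8
After 5 (insert_after(80)): list=[99, 41, 5, 8, 80, 1, 9] cursor@8
After 6 (delete_current): list=[99, 41, 5, 80, 1, 9] cursor@80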